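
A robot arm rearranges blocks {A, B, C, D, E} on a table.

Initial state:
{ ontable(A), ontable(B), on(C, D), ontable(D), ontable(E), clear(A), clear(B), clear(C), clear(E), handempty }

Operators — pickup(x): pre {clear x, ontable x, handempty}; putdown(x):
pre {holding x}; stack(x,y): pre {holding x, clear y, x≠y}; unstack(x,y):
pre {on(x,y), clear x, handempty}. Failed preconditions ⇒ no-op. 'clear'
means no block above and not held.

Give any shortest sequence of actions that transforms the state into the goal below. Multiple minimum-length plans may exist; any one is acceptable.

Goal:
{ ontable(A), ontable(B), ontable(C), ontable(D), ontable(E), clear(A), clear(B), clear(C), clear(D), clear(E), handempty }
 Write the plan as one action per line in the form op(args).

step 1 (unstack(C, D)): towers=[A; B; D; E] holding=C
step 2 (putdown(C)): towers=[A; B; C; D; E] holding=-
goal check: towers=[A; B; C; D; E] holding=- — reached (length 2, optimal by BFS)

unstack(C, D)
putdown(C)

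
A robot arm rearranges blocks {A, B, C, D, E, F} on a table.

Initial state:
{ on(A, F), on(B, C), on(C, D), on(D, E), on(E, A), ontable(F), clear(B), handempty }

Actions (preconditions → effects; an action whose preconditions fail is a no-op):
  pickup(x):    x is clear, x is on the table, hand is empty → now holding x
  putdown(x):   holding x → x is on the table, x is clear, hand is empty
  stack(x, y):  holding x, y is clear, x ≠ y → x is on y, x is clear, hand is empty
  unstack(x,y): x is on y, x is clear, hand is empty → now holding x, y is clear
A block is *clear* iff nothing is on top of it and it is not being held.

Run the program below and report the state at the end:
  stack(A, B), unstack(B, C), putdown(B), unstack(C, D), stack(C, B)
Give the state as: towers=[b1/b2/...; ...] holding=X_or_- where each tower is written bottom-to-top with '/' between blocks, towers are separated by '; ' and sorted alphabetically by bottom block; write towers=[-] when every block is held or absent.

towers=[B/C; F/A/E/D] holding=-

step 1 (stack(A, B)) [no-op]: towers=[F/A/E/D/C/B] holding=-
step 2 (unstack(B, C)): towers=[F/A/E/D/C] holding=B
step 3 (putdown(B)): towers=[B; F/A/E/D/C] holding=-
step 4 (unstack(C, D)): towers=[B; F/A/E/D] holding=C
step 5 (stack(C, B)): towers=[B/C; F/A/E/D] holding=-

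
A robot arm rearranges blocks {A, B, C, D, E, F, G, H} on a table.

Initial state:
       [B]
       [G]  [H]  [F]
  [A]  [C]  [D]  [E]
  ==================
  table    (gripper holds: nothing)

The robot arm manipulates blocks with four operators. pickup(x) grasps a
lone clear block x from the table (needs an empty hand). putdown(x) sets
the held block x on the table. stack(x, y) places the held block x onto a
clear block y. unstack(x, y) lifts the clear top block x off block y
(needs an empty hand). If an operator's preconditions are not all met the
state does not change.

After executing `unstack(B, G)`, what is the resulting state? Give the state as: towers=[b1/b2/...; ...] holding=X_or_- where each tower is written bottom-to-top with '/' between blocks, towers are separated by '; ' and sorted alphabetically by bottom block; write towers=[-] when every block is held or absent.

towers=[A; C/G; D/H; E/F] holding=B

before: towers=[A; C/G/B; D/H; E/F] holding=-
pre[unstack(B, G)]: on(B,G) ✓, clear(B) ✓, handempty ✓
all met → apply unstack(B, G)
after:  towers=[A; C/G; D/H; E/F] holding=B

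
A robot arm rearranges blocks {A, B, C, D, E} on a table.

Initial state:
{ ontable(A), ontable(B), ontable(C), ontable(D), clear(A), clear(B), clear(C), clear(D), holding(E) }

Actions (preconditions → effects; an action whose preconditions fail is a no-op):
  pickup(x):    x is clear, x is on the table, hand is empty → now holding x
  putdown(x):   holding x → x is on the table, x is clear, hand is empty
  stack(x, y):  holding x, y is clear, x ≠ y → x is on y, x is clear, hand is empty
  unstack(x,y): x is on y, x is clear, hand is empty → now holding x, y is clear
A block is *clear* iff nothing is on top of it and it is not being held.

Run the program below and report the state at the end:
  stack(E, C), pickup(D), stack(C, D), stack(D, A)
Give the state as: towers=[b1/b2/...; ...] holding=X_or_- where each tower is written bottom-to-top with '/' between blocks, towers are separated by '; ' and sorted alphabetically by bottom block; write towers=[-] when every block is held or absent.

towers=[A/D; B; C/E] holding=-

step 1 (stack(E, C)): towers=[A; B; C/E; D] holding=-
step 2 (pickup(D)): towers=[A; B; C/E] holding=D
step 3 (stack(C, D)) [no-op]: towers=[A; B; C/E] holding=D
step 4 (stack(D, A)): towers=[A/D; B; C/E] holding=-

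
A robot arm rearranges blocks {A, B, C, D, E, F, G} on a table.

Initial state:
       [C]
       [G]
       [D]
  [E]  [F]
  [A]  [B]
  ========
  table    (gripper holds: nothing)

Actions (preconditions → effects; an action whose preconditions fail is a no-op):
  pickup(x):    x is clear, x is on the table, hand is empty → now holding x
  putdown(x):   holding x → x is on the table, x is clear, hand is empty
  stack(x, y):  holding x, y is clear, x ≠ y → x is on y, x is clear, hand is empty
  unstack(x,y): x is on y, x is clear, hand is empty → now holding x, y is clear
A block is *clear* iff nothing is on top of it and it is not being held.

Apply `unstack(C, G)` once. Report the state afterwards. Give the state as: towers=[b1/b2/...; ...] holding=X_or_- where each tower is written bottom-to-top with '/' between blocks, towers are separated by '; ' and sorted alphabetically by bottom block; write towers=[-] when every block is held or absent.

before: towers=[A/E; B/F/D/G/C] holding=-
pre[unstack(C, G)]: on(C,G) ✓, clear(C) ✓, handempty ✓
all met → apply unstack(C, G)
after:  towers=[A/E; B/F/D/G] holding=C

towers=[A/E; B/F/D/G] holding=C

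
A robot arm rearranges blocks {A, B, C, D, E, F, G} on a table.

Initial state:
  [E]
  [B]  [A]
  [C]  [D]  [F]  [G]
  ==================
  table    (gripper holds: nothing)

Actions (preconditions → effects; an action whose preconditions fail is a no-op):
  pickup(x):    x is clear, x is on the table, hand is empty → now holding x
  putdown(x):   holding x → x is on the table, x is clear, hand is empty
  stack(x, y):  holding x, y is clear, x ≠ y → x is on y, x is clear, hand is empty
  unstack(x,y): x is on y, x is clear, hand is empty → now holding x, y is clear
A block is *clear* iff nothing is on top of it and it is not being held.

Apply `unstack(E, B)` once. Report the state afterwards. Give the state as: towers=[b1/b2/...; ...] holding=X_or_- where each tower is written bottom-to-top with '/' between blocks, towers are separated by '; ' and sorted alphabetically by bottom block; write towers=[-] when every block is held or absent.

towers=[C/B; D/A; F; G] holding=E

before: towers=[C/B/E; D/A; F; G] holding=-
pre[unstack(E, B)]: on(E,B) ✓, clear(E) ✓, handempty ✓
all met → apply unstack(E, B)
after:  towers=[C/B; D/A; F; G] holding=E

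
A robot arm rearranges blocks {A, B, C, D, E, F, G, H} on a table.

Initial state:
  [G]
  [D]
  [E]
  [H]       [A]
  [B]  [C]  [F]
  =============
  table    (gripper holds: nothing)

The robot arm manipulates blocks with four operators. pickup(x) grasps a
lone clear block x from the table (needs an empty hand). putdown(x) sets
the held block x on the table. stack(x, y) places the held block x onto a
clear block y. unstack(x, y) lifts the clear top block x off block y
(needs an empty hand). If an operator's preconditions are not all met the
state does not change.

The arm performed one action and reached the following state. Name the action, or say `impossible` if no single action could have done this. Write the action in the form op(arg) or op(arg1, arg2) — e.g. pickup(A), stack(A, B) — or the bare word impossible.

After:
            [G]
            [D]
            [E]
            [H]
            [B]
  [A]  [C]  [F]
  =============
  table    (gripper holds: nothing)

target: towers=[A; C; F/B/H/E/D/G] holding=-
     unstack(G, D) → towers=[B/H/E/D; C; F/A] holding=G
     unstack(A, F) → towers=[B/H/E/D/G; C; F] holding=A
         pickup(C) → towers=[B/H/E/D/G; F/A] holding=C
none of the 3 applicable actions match → impossible

impossible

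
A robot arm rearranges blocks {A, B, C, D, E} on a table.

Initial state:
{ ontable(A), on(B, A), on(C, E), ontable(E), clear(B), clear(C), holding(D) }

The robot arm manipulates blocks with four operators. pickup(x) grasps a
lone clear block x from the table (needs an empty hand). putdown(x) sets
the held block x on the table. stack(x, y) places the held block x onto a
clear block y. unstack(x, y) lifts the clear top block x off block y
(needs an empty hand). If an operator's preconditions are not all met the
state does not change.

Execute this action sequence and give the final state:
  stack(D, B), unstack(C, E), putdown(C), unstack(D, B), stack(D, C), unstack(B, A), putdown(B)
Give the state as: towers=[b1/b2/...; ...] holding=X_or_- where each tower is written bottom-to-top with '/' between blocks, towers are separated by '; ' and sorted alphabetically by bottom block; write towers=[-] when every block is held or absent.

step 1 (stack(D, B)): towers=[A/B/D; E/C] holding=-
step 2 (unstack(C, E)): towers=[A/B/D; E] holding=C
step 3 (putdown(C)): towers=[A/B/D; C; E] holding=-
step 4 (unstack(D, B)): towers=[A/B; C; E] holding=D
step 5 (stack(D, C)): towers=[A/B; C/D; E] holding=-
step 6 (unstack(B, A)): towers=[A; C/D; E] holding=B
step 7 (putdown(B)): towers=[A; B; C/D; E] holding=-

towers=[A; B; C/D; E] holding=-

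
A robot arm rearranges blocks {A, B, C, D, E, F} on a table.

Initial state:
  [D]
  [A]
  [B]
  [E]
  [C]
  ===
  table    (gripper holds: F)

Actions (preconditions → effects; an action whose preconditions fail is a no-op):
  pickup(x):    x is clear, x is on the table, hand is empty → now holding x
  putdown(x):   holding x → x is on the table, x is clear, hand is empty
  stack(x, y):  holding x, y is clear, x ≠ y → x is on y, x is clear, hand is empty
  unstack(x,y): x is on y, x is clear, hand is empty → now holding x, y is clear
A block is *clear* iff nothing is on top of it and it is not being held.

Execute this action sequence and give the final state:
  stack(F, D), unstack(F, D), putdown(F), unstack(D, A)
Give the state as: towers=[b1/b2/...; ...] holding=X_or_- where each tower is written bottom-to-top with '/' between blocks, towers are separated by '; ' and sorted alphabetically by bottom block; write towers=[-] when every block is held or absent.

step 1 (stack(F, D)): towers=[C/E/B/A/D/F] holding=-
step 2 (unstack(F, D)): towers=[C/E/B/A/D] holding=F
step 3 (putdown(F)): towers=[C/E/B/A/D; F] holding=-
step 4 (unstack(D, A)): towers=[C/E/B/A; F] holding=D

towers=[C/E/B/A; F] holding=D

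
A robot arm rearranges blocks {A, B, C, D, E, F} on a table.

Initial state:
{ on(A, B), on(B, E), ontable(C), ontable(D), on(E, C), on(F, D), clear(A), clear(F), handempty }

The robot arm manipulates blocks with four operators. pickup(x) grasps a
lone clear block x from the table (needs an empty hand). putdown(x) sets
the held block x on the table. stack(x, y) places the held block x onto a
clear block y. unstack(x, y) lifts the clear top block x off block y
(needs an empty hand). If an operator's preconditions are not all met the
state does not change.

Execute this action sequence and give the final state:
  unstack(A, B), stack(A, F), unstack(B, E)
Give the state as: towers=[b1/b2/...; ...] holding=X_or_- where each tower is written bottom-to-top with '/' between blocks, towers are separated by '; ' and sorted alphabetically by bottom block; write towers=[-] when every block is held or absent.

towers=[C/E; D/F/A] holding=B

step 1 (unstack(A, B)): towers=[C/E/B; D/F] holding=A
step 2 (stack(A, F)): towers=[C/E/B; D/F/A] holding=-
step 3 (unstack(B, E)): towers=[C/E; D/F/A] holding=B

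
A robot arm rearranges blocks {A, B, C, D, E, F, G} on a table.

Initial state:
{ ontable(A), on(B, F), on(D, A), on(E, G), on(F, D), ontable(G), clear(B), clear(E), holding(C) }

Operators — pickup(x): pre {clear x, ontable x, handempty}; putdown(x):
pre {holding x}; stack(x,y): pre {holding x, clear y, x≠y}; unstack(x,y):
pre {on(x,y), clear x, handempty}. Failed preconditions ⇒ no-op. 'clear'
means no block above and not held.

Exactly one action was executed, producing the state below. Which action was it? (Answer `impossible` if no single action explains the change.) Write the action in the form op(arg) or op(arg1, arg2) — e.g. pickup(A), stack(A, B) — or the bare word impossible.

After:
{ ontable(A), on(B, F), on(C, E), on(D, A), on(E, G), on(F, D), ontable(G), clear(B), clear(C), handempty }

target: towers=[A/D/F/B; G/E/C] holding=-
        putdown(C) → towers=[A/D/F/B; C; G/E] holding=-
       stack(C, B) → towers=[A/D/F/B/C; G/E] holding=-
       stack(C, E) → towers=[A/D/F/B; G/E/C] holding=-  ← match

stack(C, E)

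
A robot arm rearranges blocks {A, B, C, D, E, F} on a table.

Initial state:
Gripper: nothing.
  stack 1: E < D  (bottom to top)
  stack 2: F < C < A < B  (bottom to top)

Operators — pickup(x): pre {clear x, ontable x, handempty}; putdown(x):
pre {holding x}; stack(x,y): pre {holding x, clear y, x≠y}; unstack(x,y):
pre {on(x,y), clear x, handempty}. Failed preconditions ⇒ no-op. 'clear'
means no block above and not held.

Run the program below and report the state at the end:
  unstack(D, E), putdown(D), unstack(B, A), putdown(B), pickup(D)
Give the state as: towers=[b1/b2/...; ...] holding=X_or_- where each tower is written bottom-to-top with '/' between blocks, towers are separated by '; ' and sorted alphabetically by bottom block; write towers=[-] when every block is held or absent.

step 1 (unstack(D, E)): towers=[E; F/C/A/B] holding=D
step 2 (putdown(D)): towers=[D; E; F/C/A/B] holding=-
step 3 (unstack(B, A)): towers=[D; E; F/C/A] holding=B
step 4 (putdown(B)): towers=[B; D; E; F/C/A] holding=-
step 5 (pickup(D)): towers=[B; E; F/C/A] holding=D

towers=[B; E; F/C/A] holding=D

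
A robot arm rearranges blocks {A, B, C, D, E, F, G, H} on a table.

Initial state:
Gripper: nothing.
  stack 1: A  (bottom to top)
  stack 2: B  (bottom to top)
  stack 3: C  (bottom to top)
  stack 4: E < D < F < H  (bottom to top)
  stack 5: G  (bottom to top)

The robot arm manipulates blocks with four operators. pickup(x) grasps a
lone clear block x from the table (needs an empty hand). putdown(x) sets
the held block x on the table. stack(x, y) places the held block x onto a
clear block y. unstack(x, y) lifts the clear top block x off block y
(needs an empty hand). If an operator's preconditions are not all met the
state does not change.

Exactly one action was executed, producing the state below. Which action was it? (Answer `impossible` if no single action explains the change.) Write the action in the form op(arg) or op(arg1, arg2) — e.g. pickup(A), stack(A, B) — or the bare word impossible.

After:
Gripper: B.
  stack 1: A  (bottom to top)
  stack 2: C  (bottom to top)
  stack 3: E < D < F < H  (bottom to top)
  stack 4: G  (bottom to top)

pickup(B)

target: towers=[A; C; E/D/F/H; G] holding=B
         pickup(G) → towers=[A; B; C; E/D/F/H] holding=G
         pickup(A) → towers=[B; C; E/D/F/H; G] holding=A
     unstack(H, F) → towers=[A; B; C; E/D/F; G] holding=H
         pickup(B) → towers=[A; C; E/D/F/H; G] holding=B  ← match
         pickup(C) → towers=[A; B; E/D/F/H; G] holding=C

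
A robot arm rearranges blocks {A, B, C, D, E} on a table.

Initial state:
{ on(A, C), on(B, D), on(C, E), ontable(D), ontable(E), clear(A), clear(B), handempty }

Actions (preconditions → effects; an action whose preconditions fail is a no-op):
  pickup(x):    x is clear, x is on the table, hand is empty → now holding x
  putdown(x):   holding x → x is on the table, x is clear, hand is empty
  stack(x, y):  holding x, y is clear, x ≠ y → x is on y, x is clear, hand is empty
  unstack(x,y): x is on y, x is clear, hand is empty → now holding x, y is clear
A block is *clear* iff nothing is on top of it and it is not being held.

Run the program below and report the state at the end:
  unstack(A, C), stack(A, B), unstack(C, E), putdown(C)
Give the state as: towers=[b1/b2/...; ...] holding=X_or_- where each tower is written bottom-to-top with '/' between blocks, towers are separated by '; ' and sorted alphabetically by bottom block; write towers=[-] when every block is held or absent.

towers=[C; D/B/A; E] holding=-

step 1 (unstack(A, C)): towers=[D/B; E/C] holding=A
step 2 (stack(A, B)): towers=[D/B/A; E/C] holding=-
step 3 (unstack(C, E)): towers=[D/B/A; E] holding=C
step 4 (putdown(C)): towers=[C; D/B/A; E] holding=-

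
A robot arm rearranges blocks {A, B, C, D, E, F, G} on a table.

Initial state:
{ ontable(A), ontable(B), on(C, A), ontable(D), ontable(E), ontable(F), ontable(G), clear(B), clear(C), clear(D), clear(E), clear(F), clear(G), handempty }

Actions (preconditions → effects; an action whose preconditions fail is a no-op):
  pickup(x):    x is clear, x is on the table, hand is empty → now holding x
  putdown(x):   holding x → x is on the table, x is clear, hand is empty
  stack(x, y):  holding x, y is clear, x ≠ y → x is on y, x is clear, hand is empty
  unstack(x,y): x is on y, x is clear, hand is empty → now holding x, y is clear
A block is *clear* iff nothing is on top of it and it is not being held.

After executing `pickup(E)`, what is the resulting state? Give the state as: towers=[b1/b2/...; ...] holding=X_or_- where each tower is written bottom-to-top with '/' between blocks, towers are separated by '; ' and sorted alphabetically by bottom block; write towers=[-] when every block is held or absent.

before: towers=[A/C; B; D; E; F; G] holding=-
pre[pickup(E)]: clear(E) ok, ontable(E) ok, handempty ok
all met → apply pickup(E)
after:  towers=[A/C; B; D; F; G] holding=E

towers=[A/C; B; D; F; G] holding=E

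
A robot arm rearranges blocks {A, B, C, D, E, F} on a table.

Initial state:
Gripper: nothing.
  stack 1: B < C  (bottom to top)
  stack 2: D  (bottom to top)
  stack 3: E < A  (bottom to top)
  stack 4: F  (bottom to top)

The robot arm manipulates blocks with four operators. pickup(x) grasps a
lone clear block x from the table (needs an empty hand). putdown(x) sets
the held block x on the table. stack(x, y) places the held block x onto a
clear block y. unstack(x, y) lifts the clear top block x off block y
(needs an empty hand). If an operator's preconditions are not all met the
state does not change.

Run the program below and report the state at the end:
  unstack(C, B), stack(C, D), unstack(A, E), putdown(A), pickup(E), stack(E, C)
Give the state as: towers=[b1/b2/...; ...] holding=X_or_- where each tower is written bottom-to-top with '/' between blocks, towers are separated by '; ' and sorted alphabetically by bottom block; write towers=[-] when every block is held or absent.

step 1 (unstack(C, B)): towers=[B; D; E/A; F] holding=C
step 2 (stack(C, D)): towers=[B; D/C; E/A; F] holding=-
step 3 (unstack(A, E)): towers=[B; D/C; E; F] holding=A
step 4 (putdown(A)): towers=[A; B; D/C; E; F] holding=-
step 5 (pickup(E)): towers=[A; B; D/C; F] holding=E
step 6 (stack(E, C)): towers=[A; B; D/C/E; F] holding=-

towers=[A; B; D/C/E; F] holding=-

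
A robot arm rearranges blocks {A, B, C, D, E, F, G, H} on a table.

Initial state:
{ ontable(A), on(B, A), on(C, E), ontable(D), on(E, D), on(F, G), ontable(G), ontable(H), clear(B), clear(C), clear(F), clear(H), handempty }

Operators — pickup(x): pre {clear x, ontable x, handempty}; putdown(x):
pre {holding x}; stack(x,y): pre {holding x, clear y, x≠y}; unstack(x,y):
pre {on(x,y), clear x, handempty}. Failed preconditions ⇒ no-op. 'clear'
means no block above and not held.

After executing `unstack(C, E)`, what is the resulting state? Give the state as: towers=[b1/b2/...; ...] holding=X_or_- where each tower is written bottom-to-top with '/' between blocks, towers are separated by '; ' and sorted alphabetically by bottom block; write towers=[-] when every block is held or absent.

before: towers=[A/B; D/E/C; G/F; H] holding=-
pre[unstack(C, E)]: on(C,E) yes, clear(C) yes, handempty yes
all met → apply unstack(C, E)
after:  towers=[A/B; D/E; G/F; H] holding=C

towers=[A/B; D/E; G/F; H] holding=C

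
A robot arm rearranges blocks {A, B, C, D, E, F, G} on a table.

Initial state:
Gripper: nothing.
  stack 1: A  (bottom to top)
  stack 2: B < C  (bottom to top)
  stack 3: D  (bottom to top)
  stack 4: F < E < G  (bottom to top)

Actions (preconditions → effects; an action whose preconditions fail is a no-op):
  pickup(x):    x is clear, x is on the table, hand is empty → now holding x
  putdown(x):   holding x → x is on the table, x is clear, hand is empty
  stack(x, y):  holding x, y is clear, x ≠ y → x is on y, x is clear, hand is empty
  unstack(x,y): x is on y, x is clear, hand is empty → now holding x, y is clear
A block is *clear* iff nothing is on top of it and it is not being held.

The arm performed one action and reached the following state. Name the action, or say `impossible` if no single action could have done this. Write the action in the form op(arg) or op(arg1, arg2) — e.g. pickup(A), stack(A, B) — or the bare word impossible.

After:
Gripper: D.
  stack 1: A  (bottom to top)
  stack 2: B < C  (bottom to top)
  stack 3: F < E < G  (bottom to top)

pickup(D)

target: towers=[A; B/C; F/E/G] holding=D
     unstack(G, E) → towers=[A; B/C; D; F/E] holding=G
         pickup(D) → towers=[A; B/C; F/E/G] holding=D  ← match
         pickup(A) → towers=[B/C; D; F/E/G] holding=A
     unstack(C, B) → towers=[A; B; D; F/E/G] holding=C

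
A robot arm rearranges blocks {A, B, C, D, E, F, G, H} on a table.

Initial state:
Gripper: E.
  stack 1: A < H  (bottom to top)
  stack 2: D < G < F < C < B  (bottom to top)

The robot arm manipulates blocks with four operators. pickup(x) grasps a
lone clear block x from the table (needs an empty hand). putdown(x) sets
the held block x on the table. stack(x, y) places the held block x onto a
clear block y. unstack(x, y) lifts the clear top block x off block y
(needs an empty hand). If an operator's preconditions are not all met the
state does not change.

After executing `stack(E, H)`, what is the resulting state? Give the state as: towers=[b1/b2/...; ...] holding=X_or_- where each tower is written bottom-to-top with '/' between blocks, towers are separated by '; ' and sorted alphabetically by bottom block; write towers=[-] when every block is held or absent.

towers=[A/H/E; D/G/F/C/B] holding=-

before: towers=[A/H; D/G/F/C/B] holding=E
pre[stack(E, H)]: holding(E) ok, clear(H) ok, E≠H ok
all met → apply stack(E, H)
after:  towers=[A/H/E; D/G/F/C/B] holding=-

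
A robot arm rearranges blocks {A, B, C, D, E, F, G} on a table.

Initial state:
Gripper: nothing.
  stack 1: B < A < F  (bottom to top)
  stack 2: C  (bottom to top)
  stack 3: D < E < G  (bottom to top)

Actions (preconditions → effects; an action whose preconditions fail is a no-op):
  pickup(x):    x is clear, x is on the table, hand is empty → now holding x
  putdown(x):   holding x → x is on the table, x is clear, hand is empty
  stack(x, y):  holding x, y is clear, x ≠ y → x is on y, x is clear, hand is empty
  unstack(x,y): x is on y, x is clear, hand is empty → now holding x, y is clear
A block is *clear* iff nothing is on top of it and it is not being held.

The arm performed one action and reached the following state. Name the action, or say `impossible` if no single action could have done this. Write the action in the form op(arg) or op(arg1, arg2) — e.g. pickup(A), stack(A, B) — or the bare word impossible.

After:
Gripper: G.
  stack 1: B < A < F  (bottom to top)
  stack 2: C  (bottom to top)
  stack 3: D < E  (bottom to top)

target: towers=[B/A/F; C; D/E] holding=G
     unstack(F, A) → towers=[B/A; C; D/E/G] holding=F
     unstack(G, E) → towers=[B/A/F; C; D/E] holding=G  ← match
         pickup(C) → towers=[B/A/F; D/E/G] holding=C

unstack(G, E)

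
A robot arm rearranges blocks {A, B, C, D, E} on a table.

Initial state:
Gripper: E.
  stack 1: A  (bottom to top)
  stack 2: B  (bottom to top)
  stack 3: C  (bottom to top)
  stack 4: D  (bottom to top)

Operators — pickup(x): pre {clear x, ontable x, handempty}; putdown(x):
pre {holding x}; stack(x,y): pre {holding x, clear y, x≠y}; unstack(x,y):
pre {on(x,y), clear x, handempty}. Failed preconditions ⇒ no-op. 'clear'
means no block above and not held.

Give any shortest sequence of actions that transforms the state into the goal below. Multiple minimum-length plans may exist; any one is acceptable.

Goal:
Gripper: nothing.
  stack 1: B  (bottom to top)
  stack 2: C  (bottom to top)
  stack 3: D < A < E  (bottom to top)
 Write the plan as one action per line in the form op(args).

putdown(E)
pickup(A)
stack(A, D)
pickup(E)
stack(E, A)

step 1 (putdown(E)): towers=[A; B; C; D; E] holding=-
step 2 (pickup(A)): towers=[B; C; D; E] holding=A
step 3 (stack(A, D)): towers=[B; C; D/A; E] holding=-
step 4 (pickup(E)): towers=[B; C; D/A] holding=E
step 5 (stack(E, A)): towers=[B; C; D/A/E] holding=-
goal check: towers=[B; C; D/A/E] holding=- — reached (length 5, optimal by BFS)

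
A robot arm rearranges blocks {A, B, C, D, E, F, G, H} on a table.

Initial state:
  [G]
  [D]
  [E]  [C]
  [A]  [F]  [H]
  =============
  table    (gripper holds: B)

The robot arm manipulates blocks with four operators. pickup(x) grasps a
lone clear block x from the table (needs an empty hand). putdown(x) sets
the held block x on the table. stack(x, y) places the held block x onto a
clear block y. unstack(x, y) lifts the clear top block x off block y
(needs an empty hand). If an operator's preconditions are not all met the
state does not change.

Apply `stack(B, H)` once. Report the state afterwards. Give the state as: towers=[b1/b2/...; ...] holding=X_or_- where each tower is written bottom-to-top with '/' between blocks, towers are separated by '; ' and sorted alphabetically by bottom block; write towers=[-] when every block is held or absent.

before: towers=[A/E/D/G; F/C; H] holding=B
pre[stack(B, H)]: holding(B) ok, clear(H) ok, B≠H ok
all met → apply stack(B, H)
after:  towers=[A/E/D/G; F/C; H/B] holding=-

towers=[A/E/D/G; F/C; H/B] holding=-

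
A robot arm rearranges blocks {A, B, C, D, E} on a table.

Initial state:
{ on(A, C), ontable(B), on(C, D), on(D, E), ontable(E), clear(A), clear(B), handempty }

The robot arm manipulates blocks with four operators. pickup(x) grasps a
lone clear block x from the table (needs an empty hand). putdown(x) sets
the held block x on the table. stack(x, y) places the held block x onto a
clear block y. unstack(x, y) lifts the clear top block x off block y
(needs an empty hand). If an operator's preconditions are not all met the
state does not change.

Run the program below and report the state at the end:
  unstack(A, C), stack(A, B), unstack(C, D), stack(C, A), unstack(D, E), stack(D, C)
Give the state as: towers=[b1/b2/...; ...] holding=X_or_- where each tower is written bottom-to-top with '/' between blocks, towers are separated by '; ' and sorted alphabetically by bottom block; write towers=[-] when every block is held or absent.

step 1 (unstack(A, C)): towers=[B; E/D/C] holding=A
step 2 (stack(A, B)): towers=[B/A; E/D/C] holding=-
step 3 (unstack(C, D)): towers=[B/A; E/D] holding=C
step 4 (stack(C, A)): towers=[B/A/C; E/D] holding=-
step 5 (unstack(D, E)): towers=[B/A/C; E] holding=D
step 6 (stack(D, C)): towers=[B/A/C/D; E] holding=-

towers=[B/A/C/D; E] holding=-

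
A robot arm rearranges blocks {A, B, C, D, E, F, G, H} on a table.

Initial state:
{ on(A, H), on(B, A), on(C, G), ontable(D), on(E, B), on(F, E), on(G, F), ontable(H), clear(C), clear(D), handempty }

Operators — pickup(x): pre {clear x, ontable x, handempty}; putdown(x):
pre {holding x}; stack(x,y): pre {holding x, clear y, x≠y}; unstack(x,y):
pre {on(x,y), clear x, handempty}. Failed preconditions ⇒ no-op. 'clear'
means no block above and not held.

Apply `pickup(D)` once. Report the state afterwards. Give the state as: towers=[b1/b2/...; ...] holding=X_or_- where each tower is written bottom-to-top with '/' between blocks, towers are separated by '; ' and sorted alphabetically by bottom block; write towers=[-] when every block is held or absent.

towers=[H/A/B/E/F/G/C] holding=D

before: towers=[D; H/A/B/E/F/G/C] holding=-
pre[pickup(D)]: clear(D) ✓, ontable(D) ✓, handempty ✓
all met → apply pickup(D)
after:  towers=[H/A/B/E/F/G/C] holding=D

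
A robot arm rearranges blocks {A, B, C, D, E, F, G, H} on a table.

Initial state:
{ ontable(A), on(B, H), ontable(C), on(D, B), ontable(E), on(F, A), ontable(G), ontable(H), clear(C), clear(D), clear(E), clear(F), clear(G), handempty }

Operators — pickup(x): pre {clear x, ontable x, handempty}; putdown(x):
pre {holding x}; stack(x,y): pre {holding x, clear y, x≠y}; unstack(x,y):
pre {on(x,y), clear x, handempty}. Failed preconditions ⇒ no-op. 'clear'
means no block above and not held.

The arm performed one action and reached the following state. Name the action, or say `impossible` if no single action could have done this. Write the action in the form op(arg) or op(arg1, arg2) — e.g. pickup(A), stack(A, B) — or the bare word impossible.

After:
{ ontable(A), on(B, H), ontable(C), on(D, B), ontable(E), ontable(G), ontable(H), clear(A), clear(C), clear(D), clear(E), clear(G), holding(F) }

unstack(F, A)

target: towers=[A; C; E; G; H/B/D] holding=F
         pickup(G) → towers=[A/F; C; E; H/B/D] holding=G
         pickup(E) → towers=[A/F; C; G; H/B/D] holding=E
     unstack(F, A) → towers=[A; C; E; G; H/B/D] holding=F  ← match
     unstack(D, B) → towers=[A/F; C; E; G; H/B] holding=D
         pickup(C) → towers=[A/F; E; G; H/B/D] holding=C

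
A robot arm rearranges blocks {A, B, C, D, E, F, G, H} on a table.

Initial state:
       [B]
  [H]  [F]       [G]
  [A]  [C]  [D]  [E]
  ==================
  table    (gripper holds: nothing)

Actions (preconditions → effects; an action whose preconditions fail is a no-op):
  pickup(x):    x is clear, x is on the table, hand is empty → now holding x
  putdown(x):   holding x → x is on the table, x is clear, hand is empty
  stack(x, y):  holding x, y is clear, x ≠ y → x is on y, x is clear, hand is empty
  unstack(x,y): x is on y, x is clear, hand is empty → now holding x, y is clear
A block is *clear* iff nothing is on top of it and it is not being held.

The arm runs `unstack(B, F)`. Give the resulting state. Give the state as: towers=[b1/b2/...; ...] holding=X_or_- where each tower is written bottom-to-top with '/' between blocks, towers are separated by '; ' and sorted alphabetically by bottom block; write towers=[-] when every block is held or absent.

before: towers=[A/H; C/F/B; D; E/G] holding=-
pre[unstack(B, F)]: on(B,F) yes, clear(B) yes, handempty yes
all met → apply unstack(B, F)
after:  towers=[A/H; C/F; D; E/G] holding=B

towers=[A/H; C/F; D; E/G] holding=B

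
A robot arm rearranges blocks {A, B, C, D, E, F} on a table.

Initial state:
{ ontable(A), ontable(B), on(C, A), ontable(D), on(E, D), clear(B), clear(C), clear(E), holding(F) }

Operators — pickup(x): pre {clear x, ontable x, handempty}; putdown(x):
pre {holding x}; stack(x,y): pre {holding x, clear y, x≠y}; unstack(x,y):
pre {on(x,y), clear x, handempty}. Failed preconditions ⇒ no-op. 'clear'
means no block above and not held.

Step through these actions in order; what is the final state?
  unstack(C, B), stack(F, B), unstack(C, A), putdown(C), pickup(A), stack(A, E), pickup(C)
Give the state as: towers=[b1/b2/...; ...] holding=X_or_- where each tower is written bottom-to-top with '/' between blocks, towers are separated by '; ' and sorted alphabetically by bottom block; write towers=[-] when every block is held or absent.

towers=[B/F; D/E/A] holding=C

step 1 (unstack(C, B)) [no-op]: towers=[A/C; B; D/E] holding=F
step 2 (stack(F, B)): towers=[A/C; B/F; D/E] holding=-
step 3 (unstack(C, A)): towers=[A; B/F; D/E] holding=C
step 4 (putdown(C)): towers=[A; B/F; C; D/E] holding=-
step 5 (pickup(A)): towers=[B/F; C; D/E] holding=A
step 6 (stack(A, E)): towers=[B/F; C; D/E/A] holding=-
step 7 (pickup(C)): towers=[B/F; D/E/A] holding=C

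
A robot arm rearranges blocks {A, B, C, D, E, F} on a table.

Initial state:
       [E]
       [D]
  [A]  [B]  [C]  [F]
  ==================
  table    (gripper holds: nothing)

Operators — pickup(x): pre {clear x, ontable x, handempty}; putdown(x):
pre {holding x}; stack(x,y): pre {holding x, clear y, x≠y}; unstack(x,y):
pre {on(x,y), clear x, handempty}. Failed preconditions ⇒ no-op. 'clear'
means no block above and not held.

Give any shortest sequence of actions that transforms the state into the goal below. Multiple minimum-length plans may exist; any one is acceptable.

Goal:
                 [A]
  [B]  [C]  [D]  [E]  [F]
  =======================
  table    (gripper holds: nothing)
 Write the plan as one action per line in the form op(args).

unstack(E, D)
putdown(E)
unstack(D, B)
putdown(D)
pickup(A)
stack(A, E)

step 1 (unstack(E, D)): towers=[A; B/D; C; F] holding=E
step 2 (putdown(E)): towers=[A; B/D; C; E; F] holding=-
step 3 (unstack(D, B)): towers=[A; B; C; E; F] holding=D
step 4 (putdown(D)): towers=[A; B; C; D; E; F] holding=-
step 5 (pickup(A)): towers=[B; C; D; E; F] holding=A
step 6 (stack(A, E)): towers=[B; C; D; E/A; F] holding=-
goal check: towers=[B; C; D; E/A; F] holding=- — reached (length 6, optimal by BFS)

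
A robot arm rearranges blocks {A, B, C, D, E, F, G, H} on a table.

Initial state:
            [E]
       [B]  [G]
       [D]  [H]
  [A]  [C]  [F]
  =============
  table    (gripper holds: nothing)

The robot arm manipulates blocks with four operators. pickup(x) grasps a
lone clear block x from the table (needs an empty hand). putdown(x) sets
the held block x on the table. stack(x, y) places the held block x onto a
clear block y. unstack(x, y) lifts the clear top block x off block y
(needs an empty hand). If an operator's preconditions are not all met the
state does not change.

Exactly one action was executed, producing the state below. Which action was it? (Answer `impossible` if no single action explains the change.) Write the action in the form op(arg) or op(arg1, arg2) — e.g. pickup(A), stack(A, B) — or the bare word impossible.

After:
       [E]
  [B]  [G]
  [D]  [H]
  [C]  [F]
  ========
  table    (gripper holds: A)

pickup(A)

target: towers=[C/D/B; F/H/G/E] holding=A
         pickup(A) → towers=[C/D/B; F/H/G/E] holding=A  ← match
     unstack(E, G) → towers=[A; C/D/B; F/H/G] holding=E
     unstack(B, D) → towers=[A; C/D; F/H/G/E] holding=B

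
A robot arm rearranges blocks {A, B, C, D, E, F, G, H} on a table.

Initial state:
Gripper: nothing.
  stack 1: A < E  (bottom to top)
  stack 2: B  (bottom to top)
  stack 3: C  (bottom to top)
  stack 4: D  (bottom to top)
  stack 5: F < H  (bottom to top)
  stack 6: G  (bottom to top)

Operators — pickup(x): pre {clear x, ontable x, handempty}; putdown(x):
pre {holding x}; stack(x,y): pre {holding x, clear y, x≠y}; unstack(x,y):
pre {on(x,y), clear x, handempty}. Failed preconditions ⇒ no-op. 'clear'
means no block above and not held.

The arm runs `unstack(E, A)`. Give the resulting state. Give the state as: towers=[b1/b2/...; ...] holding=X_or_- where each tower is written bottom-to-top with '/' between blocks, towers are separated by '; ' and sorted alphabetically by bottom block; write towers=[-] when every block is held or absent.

before: towers=[A/E; B; C; D; F/H; G] holding=-
pre[unstack(E, A)]: on(E,A) ok, clear(E) ok, handempty ok
all met → apply unstack(E, A)
after:  towers=[A; B; C; D; F/H; G] holding=E

towers=[A; B; C; D; F/H; G] holding=E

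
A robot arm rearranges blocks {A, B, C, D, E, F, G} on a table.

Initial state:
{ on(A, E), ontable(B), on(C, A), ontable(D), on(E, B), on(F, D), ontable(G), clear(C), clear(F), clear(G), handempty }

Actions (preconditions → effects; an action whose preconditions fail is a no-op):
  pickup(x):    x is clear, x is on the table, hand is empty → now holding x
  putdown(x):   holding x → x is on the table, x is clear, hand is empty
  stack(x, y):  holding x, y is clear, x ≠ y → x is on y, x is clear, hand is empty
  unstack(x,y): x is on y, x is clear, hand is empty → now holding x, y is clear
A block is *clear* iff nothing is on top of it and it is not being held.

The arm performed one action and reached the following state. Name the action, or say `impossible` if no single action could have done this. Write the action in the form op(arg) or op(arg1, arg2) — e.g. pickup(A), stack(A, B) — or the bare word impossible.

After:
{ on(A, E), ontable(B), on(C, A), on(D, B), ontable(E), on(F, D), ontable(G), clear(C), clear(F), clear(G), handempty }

impossible

target: towers=[B/D/F; E/A/C; G] holding=-
     unstack(F, D) → towers=[B/E/A/C; D; G] holding=F
         pickup(G) → towers=[B/E/A/C; D/F] holding=G
     unstack(C, A) → towers=[B/E/A; D/F; G] holding=C
none of the 3 applicable actions match → impossible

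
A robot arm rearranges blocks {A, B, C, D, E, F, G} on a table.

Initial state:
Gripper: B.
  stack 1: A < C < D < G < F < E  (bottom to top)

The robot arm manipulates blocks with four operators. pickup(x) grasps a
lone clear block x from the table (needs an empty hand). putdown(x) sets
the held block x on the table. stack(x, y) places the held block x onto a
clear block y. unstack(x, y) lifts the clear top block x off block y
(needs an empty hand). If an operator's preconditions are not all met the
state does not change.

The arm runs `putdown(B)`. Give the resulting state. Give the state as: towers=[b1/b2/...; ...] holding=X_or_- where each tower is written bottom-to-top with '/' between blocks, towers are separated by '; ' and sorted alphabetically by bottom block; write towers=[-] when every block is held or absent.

before: towers=[A/C/D/G/F/E] holding=B
pre[putdown(B)]: holding(B) yes
all met → apply putdown(B)
after:  towers=[A/C/D/G/F/E; B] holding=-

towers=[A/C/D/G/F/E; B] holding=-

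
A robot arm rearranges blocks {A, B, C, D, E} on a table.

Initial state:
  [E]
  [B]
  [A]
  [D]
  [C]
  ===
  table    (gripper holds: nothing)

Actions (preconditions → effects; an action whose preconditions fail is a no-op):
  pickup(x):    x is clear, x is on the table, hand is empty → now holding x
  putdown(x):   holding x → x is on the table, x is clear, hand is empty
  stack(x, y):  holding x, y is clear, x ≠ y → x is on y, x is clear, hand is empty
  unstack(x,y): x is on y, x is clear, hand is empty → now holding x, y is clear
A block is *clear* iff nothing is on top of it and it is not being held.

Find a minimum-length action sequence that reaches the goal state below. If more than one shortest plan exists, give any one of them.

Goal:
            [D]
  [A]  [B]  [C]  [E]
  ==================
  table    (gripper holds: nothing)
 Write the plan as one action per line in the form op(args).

step 1 (unstack(E, B)): towers=[C/D/A/B] holding=E
step 2 (putdown(E)): towers=[C/D/A/B; E] holding=-
step 3 (unstack(B, A)): towers=[C/D/A; E] holding=B
step 4 (putdown(B)): towers=[B; C/D/A; E] holding=-
step 5 (unstack(A, D)): towers=[B; C/D; E] holding=A
step 6 (putdown(A)): towers=[A; B; C/D; E] holding=-
goal check: towers=[A; B; C/D; E] holding=- — reached (length 6, optimal by BFS)

unstack(E, B)
putdown(E)
unstack(B, A)
putdown(B)
unstack(A, D)
putdown(A)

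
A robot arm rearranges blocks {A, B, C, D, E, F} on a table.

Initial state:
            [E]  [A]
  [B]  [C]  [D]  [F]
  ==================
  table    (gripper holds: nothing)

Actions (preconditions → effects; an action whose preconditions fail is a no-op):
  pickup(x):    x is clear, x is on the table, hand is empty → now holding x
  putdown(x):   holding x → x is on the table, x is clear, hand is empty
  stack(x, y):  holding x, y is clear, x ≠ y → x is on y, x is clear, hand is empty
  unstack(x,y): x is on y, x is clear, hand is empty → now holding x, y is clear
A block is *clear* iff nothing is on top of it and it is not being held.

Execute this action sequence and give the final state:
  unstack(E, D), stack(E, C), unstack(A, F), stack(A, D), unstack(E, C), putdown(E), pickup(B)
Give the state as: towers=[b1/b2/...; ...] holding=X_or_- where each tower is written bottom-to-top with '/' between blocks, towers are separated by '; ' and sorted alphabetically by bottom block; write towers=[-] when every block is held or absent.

towers=[C; D/A; E; F] holding=B

step 1 (unstack(E, D)): towers=[B; C; D; F/A] holding=E
step 2 (stack(E, C)): towers=[B; C/E; D; F/A] holding=-
step 3 (unstack(A, F)): towers=[B; C/E; D; F] holding=A
step 4 (stack(A, D)): towers=[B; C/E; D/A; F] holding=-
step 5 (unstack(E, C)): towers=[B; C; D/A; F] holding=E
step 6 (putdown(E)): towers=[B; C; D/A; E; F] holding=-
step 7 (pickup(B)): towers=[C; D/A; E; F] holding=B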